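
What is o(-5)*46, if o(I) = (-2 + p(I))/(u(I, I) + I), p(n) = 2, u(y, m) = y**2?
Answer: 0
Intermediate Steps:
o(I) = 0 (o(I) = (-2 + 2)/(I**2 + I) = 0/(I + I**2) = 0)
o(-5)*46 = 0*46 = 0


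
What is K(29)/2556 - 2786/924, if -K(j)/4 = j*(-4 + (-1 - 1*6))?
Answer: -35369/14058 ≈ -2.5159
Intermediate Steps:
K(j) = 44*j (K(j) = -4*j*(-4 + (-1 - 1*6)) = -4*j*(-4 + (-1 - 6)) = -4*j*(-4 - 7) = -4*j*(-11) = -(-44)*j = 44*j)
K(29)/2556 - 2786/924 = (44*29)/2556 - 2786/924 = 1276*(1/2556) - 2786*1/924 = 319/639 - 199/66 = -35369/14058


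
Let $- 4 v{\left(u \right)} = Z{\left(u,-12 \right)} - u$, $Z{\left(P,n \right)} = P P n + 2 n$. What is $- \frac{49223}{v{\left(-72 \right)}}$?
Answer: $- \frac{49223}{15540} \approx -3.1675$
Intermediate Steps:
$Z{\left(P,n \right)} = 2 n + n P^{2}$ ($Z{\left(P,n \right)} = P^{2} n + 2 n = n P^{2} + 2 n = 2 n + n P^{2}$)
$v{\left(u \right)} = 6 + 3 u^{2} + \frac{u}{4}$ ($v{\left(u \right)} = - \frac{- 12 \left(2 + u^{2}\right) - u}{4} = - \frac{\left(-24 - 12 u^{2}\right) - u}{4} = - \frac{-24 - u - 12 u^{2}}{4} = 6 + 3 u^{2} + \frac{u}{4}$)
$- \frac{49223}{v{\left(-72 \right)}} = - \frac{49223}{6 + 3 \left(-72\right)^{2} + \frac{1}{4} \left(-72\right)} = - \frac{49223}{6 + 3 \cdot 5184 - 18} = - \frac{49223}{6 + 15552 - 18} = - \frac{49223}{15540}$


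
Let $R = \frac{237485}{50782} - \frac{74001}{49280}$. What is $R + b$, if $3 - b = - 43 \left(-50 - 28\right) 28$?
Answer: $- \frac{117501399017311}{1251268480} \approx -93906.0$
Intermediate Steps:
$R = \frac{3972671009}{1251268480}$ ($R = 237485 \cdot \frac{1}{50782} - \frac{74001}{49280} = \frac{237485}{50782} - \frac{74001}{49280} = \frac{3972671009}{1251268480} \approx 3.1749$)
$b = -93909$ ($b = 3 - - 43 \left(-50 - 28\right) 28 = 3 - \left(-43\right) \left(-78\right) 28 = 3 - 3354 \cdot 28 = 3 - 93912 = -93909$)
$R + b = \frac{3972671009}{1251268480} - 93909 = - \frac{117501399017311}{1251268480}$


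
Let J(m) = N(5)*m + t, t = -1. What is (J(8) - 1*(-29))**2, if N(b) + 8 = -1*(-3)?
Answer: 144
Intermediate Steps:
N(b) = -5 (N(b) = -8 - 1*(-3) = -8 + 3 = -5)
J(m) = -1 - 5*m (J(m) = -5*m - 1 = -1 - 5*m)
(J(8) - 1*(-29))**2 = ((-1 - 5*8) - 1*(-29))**2 = ((-1 - 40) + 29)**2 = (-41 + 29)**2 = (-12)**2 = 144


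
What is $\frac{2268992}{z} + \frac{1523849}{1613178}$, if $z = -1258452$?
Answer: $- \frac{16135158841}{18797287782} \approx -0.85838$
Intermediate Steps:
$\frac{2268992}{z} + \frac{1523849}{1613178} = \frac{2268992}{-1258452} + \frac{1523849}{1613178} = 2268992 \left(- \frac{1}{1258452}\right) + 1523849 \cdot \frac{1}{1613178} = - \frac{567248}{314613} + \frac{1523849}{1613178} = - \frac{16135158841}{18797287782}$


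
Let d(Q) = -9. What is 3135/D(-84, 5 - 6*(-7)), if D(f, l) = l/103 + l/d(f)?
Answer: -2906145/4418 ≈ -657.80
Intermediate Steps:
D(f, l) = -94*l/927 (D(f, l) = l/103 + l/(-9) = l*(1/103) + l*(-⅑) = l/103 - l/9 = -94*l/927)
3135/D(-84, 5 - 6*(-7)) = 3135/((-94*(5 - 6*(-7))/927)) = 3135/((-94*(5 + 42)/927)) = 3135/((-94/927*47)) = 3135/(-4418/927) = 3135*(-927/4418) = -2906145/4418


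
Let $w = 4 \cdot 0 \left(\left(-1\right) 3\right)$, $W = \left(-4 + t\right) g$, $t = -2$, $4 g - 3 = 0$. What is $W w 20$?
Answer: $0$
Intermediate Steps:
$g = \frac{3}{4}$ ($g = \frac{3}{4} + \frac{1}{4} \cdot 0 = \frac{3}{4} + 0 = \frac{3}{4} \approx 0.75$)
$W = - \frac{9}{2}$ ($W = \left(-4 - 2\right) \frac{3}{4} = \left(-6\right) \frac{3}{4} = - \frac{9}{2} \approx -4.5$)
$w = 0$ ($w = 0 \left(-3\right) = 0$)
$W w 20 = \left(- \frac{9}{2}\right) 0 \cdot 20 = 0 \cdot 20 = 0$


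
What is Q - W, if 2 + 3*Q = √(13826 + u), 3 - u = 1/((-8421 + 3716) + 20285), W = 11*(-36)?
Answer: 1186/3 + √839200415005/23370 ≈ 434.53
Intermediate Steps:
W = -396
u = 46739/15580 (u = 3 - 1/((-8421 + 3716) + 20285) = 3 - 1/(-4705 + 20285) = 3 - 1/15580 = 46739/15580 ≈ 2.9999)
Q = -⅔ + √839200415005/23370 (Q = -⅔ + √(13826 + 46739/15580)/3 = -⅔ + √(215455819/15580)/3 = -⅔ + (√839200415005/7790)/3 = -⅔ + √839200415005/23370 ≈ 38.532)
Q - W = (-⅔ + √839200415005/23370) - 1*(-396) = (-⅔ + √839200415005/23370) + 396 = 1186/3 + √839200415005/23370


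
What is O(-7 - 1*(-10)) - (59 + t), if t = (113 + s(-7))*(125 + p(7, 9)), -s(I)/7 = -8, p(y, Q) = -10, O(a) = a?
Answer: -19491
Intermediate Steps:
s(I) = 56 (s(I) = -7*(-8) = 56)
t = 19435 (t = (113 + 56)*(125 - 10) = 169*115 = 19435)
O(-7 - 1*(-10)) - (59 + t) = (-7 - 1*(-10)) - (59 + 19435) = (-7 + 10) - 1*19494 = 3 - 19494 = -19491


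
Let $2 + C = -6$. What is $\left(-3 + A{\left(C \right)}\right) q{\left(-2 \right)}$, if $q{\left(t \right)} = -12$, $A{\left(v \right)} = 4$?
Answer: $-12$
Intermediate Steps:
$C = -8$ ($C = -2 - 6 = -8$)
$\left(-3 + A{\left(C \right)}\right) q{\left(-2 \right)} = \left(-3 + 4\right) \left(-12\right) = 1 \left(-12\right) = -12$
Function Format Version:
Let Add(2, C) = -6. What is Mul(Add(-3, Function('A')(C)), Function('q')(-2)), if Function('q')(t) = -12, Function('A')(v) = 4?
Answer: -12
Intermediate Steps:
C = -8 (C = Add(-2, -6) = -8)
Mul(Add(-3, Function('A')(C)), Function('q')(-2)) = Mul(Add(-3, 4), -12) = Mul(1, -12) = -12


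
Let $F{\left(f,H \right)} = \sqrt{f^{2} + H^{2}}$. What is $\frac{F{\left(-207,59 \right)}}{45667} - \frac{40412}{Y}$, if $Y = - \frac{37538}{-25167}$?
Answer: $- \frac{508524402}{18769} + \frac{\sqrt{46330}}{45667} \approx -27094.0$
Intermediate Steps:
$F{\left(f,H \right)} = \sqrt{H^{2} + f^{2}}$
$Y = \frac{37538}{25167}$ ($Y = \left(-37538\right) \left(- \frac{1}{25167}\right) = \frac{37538}{25167} \approx 1.4916$)
$\frac{F{\left(-207,59 \right)}}{45667} - \frac{40412}{Y} = \frac{\sqrt{59^{2} + \left(-207\right)^{2}}}{45667} - \frac{40412}{\frac{37538}{25167}} = \sqrt{3481 + 42849} \cdot \frac{1}{45667} - \frac{508524402}{18769} = \sqrt{46330} \cdot \frac{1}{45667} - \frac{508524402}{18769} = \frac{\sqrt{46330}}{45667} - \frac{508524402}{18769} = - \frac{508524402}{18769} + \frac{\sqrt{46330}}{45667}$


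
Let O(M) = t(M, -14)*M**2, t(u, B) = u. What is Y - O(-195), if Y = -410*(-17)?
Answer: 7421845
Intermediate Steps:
Y = 6970
O(M) = M**3 (O(M) = M*M**2 = M**3)
Y - O(-195) = 6970 - 1*(-195)**3 = 6970 - 1*(-7414875) = 6970 + 7414875 = 7421845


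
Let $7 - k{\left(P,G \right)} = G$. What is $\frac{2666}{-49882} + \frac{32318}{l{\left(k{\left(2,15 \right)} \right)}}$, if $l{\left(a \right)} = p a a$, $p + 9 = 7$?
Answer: $- \frac{403106931}{1596224} \approx -252.54$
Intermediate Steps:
$p = -2$ ($p = -9 + 7 = -2$)
$k{\left(P,G \right)} = 7 - G$
$l{\left(a \right)} = - 2 a^{2}$ ($l{\left(a \right)} = - 2 a a = - 2 a^{2}$)
$\frac{2666}{-49882} + \frac{32318}{l{\left(k{\left(2,15 \right)} \right)}} = \frac{2666}{-49882} + \frac{32318}{\left(-2\right) \left(7 - 15\right)^{2}} = 2666 \left(- \frac{1}{49882}\right) + \frac{32318}{\left(-2\right) \left(7 - 15\right)^{2}} = - \frac{1333}{24941} + \frac{32318}{\left(-2\right) \left(-8\right)^{2}} = - \frac{1333}{24941} + \frac{32318}{\left(-2\right) 64} = - \frac{1333}{24941} + \frac{32318}{-128} = - \frac{1333}{24941} + 32318 \left(- \frac{1}{128}\right) = - \frac{1333}{24941} - \frac{16159}{64} = - \frac{403106931}{1596224}$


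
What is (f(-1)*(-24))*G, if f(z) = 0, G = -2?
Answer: 0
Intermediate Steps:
(f(-1)*(-24))*G = (0*(-24))*(-2) = 0*(-2) = 0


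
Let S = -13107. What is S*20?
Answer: -262140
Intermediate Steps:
S*20 = -13107*20 = -262140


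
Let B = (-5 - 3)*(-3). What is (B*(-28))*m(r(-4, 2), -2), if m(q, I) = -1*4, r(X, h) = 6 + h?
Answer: 2688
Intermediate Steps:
B = 24 (B = -8*(-3) = 24)
m(q, I) = -4
(B*(-28))*m(r(-4, 2), -2) = (24*(-28))*(-4) = -672*(-4) = 2688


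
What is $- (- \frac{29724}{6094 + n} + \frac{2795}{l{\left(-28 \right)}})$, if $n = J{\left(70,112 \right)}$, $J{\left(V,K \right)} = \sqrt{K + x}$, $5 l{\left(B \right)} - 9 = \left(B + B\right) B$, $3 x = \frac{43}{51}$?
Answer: $- \frac{35699642948039}{8960385835633} - \frac{89172 \sqrt{292043}}{5681918729} \approx -3.9926$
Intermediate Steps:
$x = \frac{43}{153}$ ($x = \frac{43 \cdot \frac{1}{51}}{3} = \frac{1}{3} \cdot \frac{43}{51} = \frac{43}{153} \approx 0.28105$)
$l{\left(B \right)} = \frac{9}{5} + \frac{2 B^{2}}{5}$ ($l{\left(B \right)} = \frac{9}{5} + \frac{\left(B + B\right) B}{5} = \frac{9}{5} + \frac{2 B B}{5} = \frac{9}{5} + \frac{2 B^{2}}{5}$)
$J{\left(V,K \right)} = \sqrt{\frac{43}{153} + K}$ ($J{\left(V,K \right)} = \sqrt{K + \frac{43}{153}} = \sqrt{\frac{43}{153} + K}$)
$n = \frac{\sqrt{292043}}{51}$ ($n = \frac{\sqrt{731 + 2601 \cdot 112}}{51} = \frac{\sqrt{731 + 291312}}{51} = \frac{\sqrt{292043}}{51} \approx 10.596$)
$- (- \frac{29724}{6094 + n} + \frac{2795}{l{\left(-28 \right)}}) = - (- \frac{29724}{6094 + \frac{\sqrt{292043}}{51}} + \frac{2795}{\frac{9}{5} + \frac{2 \left(-28\right)^{2}}{5}}) = - (- \frac{29724}{6094 + \frac{\sqrt{292043}}{51}} + \frac{2795}{\frac{9}{5} + \frac{2}{5} \cdot 784}) = - (- \frac{29724}{6094 + \frac{\sqrt{292043}}{51}} + \frac{2795}{\frac{9}{5} + \frac{1568}{5}}) = - (- \frac{29724}{6094 + \frac{\sqrt{292043}}{51}} + \frac{2795}{\frac{1577}{5}}) = - (- \frac{29724}{6094 + \frac{\sqrt{292043}}{51}} + 2795 \cdot \frac{5}{1577}) = - (- \frac{29724}{6094 + \frac{\sqrt{292043}}{51}} + \frac{13975}{1577}) = - (\frac{13975}{1577} - \frac{29724}{6094 + \frac{\sqrt{292043}}{51}}) = - \frac{13975}{1577} + \frac{29724}{6094 + \frac{\sqrt{292043}}{51}}$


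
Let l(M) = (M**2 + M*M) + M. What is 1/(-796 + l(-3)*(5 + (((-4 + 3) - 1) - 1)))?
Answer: -1/766 ≈ -0.0013055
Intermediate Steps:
l(M) = M + 2*M**2 (l(M) = (M**2 + M**2) + M = 2*M**2 + M = M + 2*M**2)
1/(-796 + l(-3)*(5 + (((-4 + 3) - 1) - 1))) = 1/(-796 + (-3*(1 + 2*(-3)))*(5 + (((-4 + 3) - 1) - 1))) = 1/(-796 + (-3*(1 - 6))*(5 + ((-1 - 1) - 1))) = 1/(-796 + (-3*(-5))*(5 + (-2 - 1))) = 1/(-796 + 15*(5 - 3)) = 1/(-796 + 15*2) = 1/(-796 + 30) = 1/(-766) = -1/766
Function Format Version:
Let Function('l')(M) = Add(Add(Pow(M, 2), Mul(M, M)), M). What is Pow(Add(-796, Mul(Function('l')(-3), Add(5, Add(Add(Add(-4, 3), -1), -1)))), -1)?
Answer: Rational(-1, 766) ≈ -0.0013055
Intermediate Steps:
Function('l')(M) = Add(M, Mul(2, Pow(M, 2))) (Function('l')(M) = Add(Add(Pow(M, 2), Pow(M, 2)), M) = Add(Mul(2, Pow(M, 2)), M) = Add(M, Mul(2, Pow(M, 2))))
Pow(Add(-796, Mul(Function('l')(-3), Add(5, Add(Add(Add(-4, 3), -1), -1)))), -1) = Pow(Add(-796, Mul(Mul(-3, Add(1, Mul(2, -3))), Add(5, Add(Add(Add(-4, 3), -1), -1)))), -1) = Pow(Add(-796, Mul(Mul(-3, Add(1, -6)), Add(5, Add(Add(-1, -1), -1)))), -1) = Pow(Add(-796, Mul(Mul(-3, -5), Add(5, Add(-2, -1)))), -1) = Pow(Add(-796, Mul(15, Add(5, -3))), -1) = Pow(Add(-796, Mul(15, 2)), -1) = Pow(Add(-796, 30), -1) = Pow(-766, -1) = Rational(-1, 766)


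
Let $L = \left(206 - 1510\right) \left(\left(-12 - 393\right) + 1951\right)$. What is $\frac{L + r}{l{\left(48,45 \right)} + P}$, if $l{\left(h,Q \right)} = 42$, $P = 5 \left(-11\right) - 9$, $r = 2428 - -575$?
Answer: $\frac{2012981}{22} \approx 91499.0$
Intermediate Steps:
$r = 3003$ ($r = 2428 + 575 = 3003$)
$P = -64$ ($P = -55 - 9 = -64$)
$L = -2015984$ ($L = - 1304 \left(\left(-12 - 393\right) + 1951\right) = - 1304 \left(-405 + 1951\right) = \left(-1304\right) 1546 = -2015984$)
$\frac{L + r}{l{\left(48,45 \right)} + P} = \frac{-2015984 + 3003}{42 - 64} = - \frac{2012981}{-22} = \left(-2012981\right) \left(- \frac{1}{22}\right) = \frac{2012981}{22}$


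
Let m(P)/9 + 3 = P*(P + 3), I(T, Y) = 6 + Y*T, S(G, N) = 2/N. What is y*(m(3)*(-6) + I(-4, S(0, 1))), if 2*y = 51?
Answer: -20706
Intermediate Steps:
y = 51/2 (y = (1/2)*51 = 51/2 ≈ 25.500)
I(T, Y) = 6 + T*Y
m(P) = -27 + 9*P*(3 + P) (m(P) = -27 + 9*(P*(P + 3)) = -27 + 9*(P*(3 + P)) = -27 + 9*P*(3 + P))
y*(m(3)*(-6) + I(-4, S(0, 1))) = 51*((-27 + 9*3**2 + 27*3)*(-6) + (6 - 8/1))/2 = 51*((-27 + 9*9 + 81)*(-6) + (6 - 8))/2 = 51*((-27 + 81 + 81)*(-6) + (6 - 4*2))/2 = 51*(135*(-6) + (6 - 8))/2 = 51*(-810 - 2)/2 = (51/2)*(-812) = -20706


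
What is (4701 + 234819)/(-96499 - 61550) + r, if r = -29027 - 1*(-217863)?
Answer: 9948367148/52683 ≈ 1.8883e+5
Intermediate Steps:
r = 188836 (r = -29027 + 217863 = 188836)
(4701 + 234819)/(-96499 - 61550) + r = (4701 + 234819)/(-96499 - 61550) + 188836 = 239520/(-158049) + 188836 = 239520*(-1/158049) + 188836 = -79840/52683 + 188836 = 9948367148/52683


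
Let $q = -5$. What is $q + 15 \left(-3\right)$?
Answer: $-50$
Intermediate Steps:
$q + 15 \left(-3\right) = -5 + 15 \left(-3\right) = -5 - 45 = -50$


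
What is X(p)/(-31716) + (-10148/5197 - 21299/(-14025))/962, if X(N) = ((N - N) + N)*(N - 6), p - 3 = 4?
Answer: -249026084767/370644719831100 ≈ -0.00067187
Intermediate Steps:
p = 7 (p = 3 + 4 = 7)
X(N) = N*(-6 + N) (X(N) = (0 + N)*(-6 + N) = N*(-6 + N))
X(p)/(-31716) + (-10148/5197 - 21299/(-14025))/962 = (7*(-6 + 7))/(-31716) + (-10148/5197 - 21299/(-14025))/962 = (7*1)*(-1/31716) + (-10148*1/5197 - 21299*(-1/14025))*(1/962) = 7*(-1/31716) + (-10148/5197 + 21299/14025)*(1/962) = -7/31716 - 31634797/72887925*1/962 = -7/31716 - 31634797/70118183850 = -249026084767/370644719831100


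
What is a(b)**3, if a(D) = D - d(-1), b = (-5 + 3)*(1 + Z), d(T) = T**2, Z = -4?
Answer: 125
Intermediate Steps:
b = 6 (b = (-5 + 3)*(1 - 4) = -2*(-3) = 6)
a(D) = -1 + D (a(D) = D - 1*(-1)**2 = D - 1*1 = D - 1 = -1 + D)
a(b)**3 = (-1 + 6)**3 = 5**3 = 125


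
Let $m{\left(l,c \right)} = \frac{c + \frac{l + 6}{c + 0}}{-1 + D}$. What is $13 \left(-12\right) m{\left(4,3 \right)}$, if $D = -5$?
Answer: $\frac{494}{3} \approx 164.67$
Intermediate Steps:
$m{\left(l,c \right)} = - \frac{c}{6} - \frac{6 + l}{6 c}$ ($m{\left(l,c \right)} = \frac{c + \frac{l + 6}{c + 0}}{-1 - 5} = \frac{c + \frac{6 + l}{c}}{-6} = \left(c + \frac{6 + l}{c}\right) \left(- \frac{1}{6}\right) = - \frac{c}{6} - \frac{6 + l}{6 c}$)
$13 \left(-12\right) m{\left(4,3 \right)} = 13 \left(-12\right) \frac{-6 - 4 - 3^{2}}{6 \cdot 3} = - 156 \cdot \frac{1}{6} \cdot \frac{1}{3} \left(-6 - 4 - 9\right) = - 156 \cdot \frac{1}{6} \cdot \frac{1}{3} \left(-19\right) = \left(-156\right) \left(- \frac{19}{18}\right) = \frac{494}{3}$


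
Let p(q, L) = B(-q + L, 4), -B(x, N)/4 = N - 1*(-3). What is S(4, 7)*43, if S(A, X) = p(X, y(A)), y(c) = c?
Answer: -1204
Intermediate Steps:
B(x, N) = -12 - 4*N (B(x, N) = -4*(N - 1*(-3)) = -4*(N + 3) = -4*(3 + N) = -12 - 4*N)
p(q, L) = -28 (p(q, L) = -12 - 4*4 = -12 - 16 = -28)
S(A, X) = -28
S(4, 7)*43 = -28*43 = -1204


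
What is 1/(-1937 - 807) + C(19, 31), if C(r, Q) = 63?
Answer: 172871/2744 ≈ 63.000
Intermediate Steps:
1/(-1937 - 807) + C(19, 31) = 1/(-1937 - 807) + 63 = 1/(-2744) + 63 = -1/2744 + 63 = 172871/2744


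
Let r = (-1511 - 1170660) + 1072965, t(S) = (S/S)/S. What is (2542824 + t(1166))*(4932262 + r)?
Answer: 7164843093070480/583 ≈ 1.2290e+13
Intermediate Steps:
t(S) = 1/S
r = -99206 (r = -1172171 + 1072965 = -99206)
(2542824 + t(1166))*(4932262 + r) = (2542824 + 1/1166)*(4932262 - 99206) = (2542824 + 1/1166)*4833056 = (2964932785/1166)*4833056 = 7164843093070480/583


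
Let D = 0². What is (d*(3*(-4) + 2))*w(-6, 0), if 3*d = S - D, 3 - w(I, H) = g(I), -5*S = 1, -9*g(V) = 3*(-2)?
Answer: 14/9 ≈ 1.5556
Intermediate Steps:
D = 0
g(V) = ⅔ (g(V) = -(-2)/3 = -⅑*(-6) = ⅔)
S = -⅕ (S = -⅕*1 = -⅕ ≈ -0.20000)
w(I, H) = 7/3 (w(I, H) = 3 - 1*⅔ = 3 - ⅔ = 7/3)
d = -1/15 (d = (-⅕ - 1*0)/3 = (-⅕ + 0)/3 = (⅓)*(-⅕) = -1/15 ≈ -0.066667)
(d*(3*(-4) + 2))*w(-6, 0) = -(3*(-4) + 2)/15*(7/3) = -(-12 + 2)/15*(7/3) = -1/15*(-10)*(7/3) = (⅔)*(7/3) = 14/9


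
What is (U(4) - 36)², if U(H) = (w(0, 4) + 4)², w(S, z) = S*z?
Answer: 400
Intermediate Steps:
U(H) = 16 (U(H) = (0*4 + 4)² = (0 + 4)² = 4² = 16)
(U(4) - 36)² = (16 - 36)² = (-20)² = 400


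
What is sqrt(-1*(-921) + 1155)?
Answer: 2*sqrt(519) ≈ 45.563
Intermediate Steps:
sqrt(-1*(-921) + 1155) = sqrt(921 + 1155) = sqrt(2076) = 2*sqrt(519)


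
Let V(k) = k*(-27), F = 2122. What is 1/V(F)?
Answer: -1/57294 ≈ -1.7454e-5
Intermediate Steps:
V(k) = -27*k
1/V(F) = 1/(-27*2122) = 1/(-57294) = -1/57294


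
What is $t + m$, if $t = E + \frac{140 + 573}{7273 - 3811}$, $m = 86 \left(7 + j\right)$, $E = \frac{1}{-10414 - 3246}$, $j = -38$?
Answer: $- \frac{63033928301}{23645460} \approx -2665.8$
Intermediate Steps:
$E = - \frac{1}{13660}$ ($E = \frac{1}{-13660} = - \frac{1}{13660} \approx -7.3206 \cdot 10^{-5}$)
$m = -2666$ ($m = 86 \left(7 - 38\right) = 86 \left(-31\right) = -2666$)
$t = \frac{4868059}{23645460}$ ($t = - \frac{1}{13660} + \frac{140 + 573}{7273 - 3811} = - \frac{1}{13660} + \frac{713}{3462} = \frac{4868059}{23645460} \approx 0.20588$)
$t + m = \frac{4868059}{23645460} - 2666 = - \frac{63033928301}{23645460}$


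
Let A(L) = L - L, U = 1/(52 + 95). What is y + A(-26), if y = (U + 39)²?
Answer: 32878756/21609 ≈ 1521.5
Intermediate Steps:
U = 1/147 ≈ 0.0068027
A(L) = 0
y = 32878756/21609 (y = (1/147 + 39)² = (5734/147)² = 32878756/21609 ≈ 1521.5)
y + A(-26) = 32878756/21609 + 0 = 32878756/21609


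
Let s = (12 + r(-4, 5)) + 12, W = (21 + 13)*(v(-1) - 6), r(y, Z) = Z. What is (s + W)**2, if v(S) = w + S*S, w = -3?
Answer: 59049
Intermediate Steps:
v(S) = -3 + S**2 (v(S) = -3 + S*S = -3 + S**2)
W = -272 (W = (21 + 13)*((-3 + (-1)**2) - 6) = 34*((-3 + 1) - 6) = 34*(-2 - 6) = 34*(-8) = -272)
s = 29 (s = (12 + 5) + 12 = 17 + 12 = 29)
(s + W)**2 = (29 - 272)**2 = (-243)**2 = 59049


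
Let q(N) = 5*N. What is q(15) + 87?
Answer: 162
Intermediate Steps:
q(15) + 87 = 5*15 + 87 = 75 + 87 = 162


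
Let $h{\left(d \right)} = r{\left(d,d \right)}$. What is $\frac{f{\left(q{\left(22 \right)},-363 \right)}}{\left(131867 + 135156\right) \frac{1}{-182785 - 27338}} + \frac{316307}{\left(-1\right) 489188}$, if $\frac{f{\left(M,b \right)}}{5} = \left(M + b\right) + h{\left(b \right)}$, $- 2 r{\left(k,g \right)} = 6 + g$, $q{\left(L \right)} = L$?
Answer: $\frac{83432129481689}{130624447324} \approx 638.72$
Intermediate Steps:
$r{\left(k,g \right)} = -3 - \frac{g}{2}$ ($r{\left(k,g \right)} = - \frac{6 + g}{2} = -3 - \frac{g}{2}$)
$h{\left(d \right)} = -3 - \frac{d}{2}$
$f{\left(M,b \right)} = -15 + 5 M + \frac{5 b}{2}$ ($f{\left(M,b \right)} = 5 \left(\left(M + b\right) - \left(3 + \frac{b}{2}\right)\right) = 5 \left(-3 + M + \frac{b}{2}\right) = -15 + 5 M + \frac{5 b}{2}$)
$\frac{f{\left(q{\left(22 \right)},-363 \right)}}{\left(131867 + 135156\right) \frac{1}{-182785 - 27338}} + \frac{316307}{\left(-1\right) 489188} = \frac{-15 + 5 \cdot 22 + \frac{5}{2} \left(-363\right)}{\left(131867 + 135156\right) \frac{1}{-182785 - 27338}} + \frac{316307}{\left(-1\right) 489188} = \frac{-15 + 110 - \frac{1815}{2}}{267023 \frac{1}{-210123}} + \frac{316307}{-489188} = - \frac{1625}{2 \cdot 267023 \left(- \frac{1}{210123}\right)} + 316307 \left(- \frac{1}{489188}\right) = - \frac{1625}{2 \left(- \frac{267023}{210123}\right)} - \frac{316307}{489188} = \left(- \frac{1625}{2}\right) \left(- \frac{210123}{267023}\right) - \frac{316307}{489188} = \frac{341449875}{534046} - \frac{316307}{489188} = \frac{83432129481689}{130624447324}$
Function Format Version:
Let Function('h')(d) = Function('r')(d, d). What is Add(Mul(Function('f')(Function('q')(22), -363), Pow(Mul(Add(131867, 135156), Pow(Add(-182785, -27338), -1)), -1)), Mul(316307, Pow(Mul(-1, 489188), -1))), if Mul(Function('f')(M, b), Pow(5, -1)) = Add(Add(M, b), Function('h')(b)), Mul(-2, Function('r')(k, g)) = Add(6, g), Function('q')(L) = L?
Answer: Rational(83432129481689, 130624447324) ≈ 638.72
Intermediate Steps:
Function('r')(k, g) = Add(-3, Mul(Rational(-1, 2), g)) (Function('r')(k, g) = Mul(Rational(-1, 2), Add(6, g)) = Add(-3, Mul(Rational(-1, 2), g)))
Function('h')(d) = Add(-3, Mul(Rational(-1, 2), d))
Function('f')(M, b) = Add(-15, Mul(5, M), Mul(Rational(5, 2), b)) (Function('f')(M, b) = Mul(5, Add(Add(M, b), Add(-3, Mul(Rational(-1, 2), b)))) = Mul(5, Add(-3, M, Mul(Rational(1, 2), b))) = Add(-15, Mul(5, M), Mul(Rational(5, 2), b)))
Add(Mul(Function('f')(Function('q')(22), -363), Pow(Mul(Add(131867, 135156), Pow(Add(-182785, -27338), -1)), -1)), Mul(316307, Pow(Mul(-1, 489188), -1))) = Add(Mul(Add(-15, Mul(5, 22), Mul(Rational(5, 2), -363)), Pow(Mul(Add(131867, 135156), Pow(Add(-182785, -27338), -1)), -1)), Mul(316307, Pow(Mul(-1, 489188), -1))) = Add(Mul(Add(-15, 110, Rational(-1815, 2)), Pow(Mul(267023, Pow(-210123, -1)), -1)), Mul(316307, Pow(-489188, -1))) = Add(Mul(Rational(-1625, 2), Pow(Mul(267023, Rational(-1, 210123)), -1)), Mul(316307, Rational(-1, 489188))) = Add(Mul(Rational(-1625, 2), Pow(Rational(-267023, 210123), -1)), Rational(-316307, 489188)) = Add(Mul(Rational(-1625, 2), Rational(-210123, 267023)), Rational(-316307, 489188)) = Add(Rational(341449875, 534046), Rational(-316307, 489188)) = Rational(83432129481689, 130624447324)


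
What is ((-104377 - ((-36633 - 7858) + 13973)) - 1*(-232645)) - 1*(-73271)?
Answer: 232057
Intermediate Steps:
((-104377 - ((-36633 - 7858) + 13973)) - 1*(-232645)) - 1*(-73271) = ((-104377 - (-44491 + 13973)) + 232645) + 73271 = ((-104377 - 1*(-30518)) + 232645) + 73271 = ((-104377 + 30518) + 232645) + 73271 = (-73859 + 232645) + 73271 = 158786 + 73271 = 232057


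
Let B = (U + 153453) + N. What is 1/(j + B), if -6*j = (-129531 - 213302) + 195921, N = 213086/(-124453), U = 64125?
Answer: 373359/90375884812 ≈ 4.1312e-6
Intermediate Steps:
N = -213086/124453 (N = 213086*(-1/124453) = -213086/124453 ≈ -1.7122)
B = 27078021748/124453 (B = (64125 + 153453) - 213086/124453 = 217578 - 213086/124453 = 27078021748/124453 ≈ 2.1758e+5)
j = 73456/3 (j = -((-129531 - 213302) + 195921)/6 = -(-342833 + 195921)/6 = -1/6*(-146912) = 73456/3 ≈ 24485.)
1/(j + B) = 1/(73456/3 + 27078021748/124453) = 1/(90375884812/373359) = 373359/90375884812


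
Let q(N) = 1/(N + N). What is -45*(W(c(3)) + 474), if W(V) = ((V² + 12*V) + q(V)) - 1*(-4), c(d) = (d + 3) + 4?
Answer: -125649/4 ≈ -31412.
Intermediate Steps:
c(d) = 7 + d (c(d) = (3 + d) + 4 = 7 + d)
q(N) = 1/(2*N)
W(V) = 4 + V² + 1/(2*V) + 12*V (W(V) = ((V² + 12*V) + 1/(2*V)) - 1*(-4) = (V² + 1/(2*V) + 12*V) + 4 = 4 + V² + 1/(2*V) + 12*V)
-45*(W(c(3)) + 474) = -45*((4 + (7 + 3)² + 1/(2*(7 + 3)) + 12*(7 + 3)) + 474) = -45*((4 + 10² + (½)/10 + 12*10) + 474) = -45*((4 + 100 + (½)*(⅒) + 120) + 474) = -45*((4 + 100 + 1/20 + 120) + 474) = -45*(4481/20 + 474) = -45*13961/20 = -125649/4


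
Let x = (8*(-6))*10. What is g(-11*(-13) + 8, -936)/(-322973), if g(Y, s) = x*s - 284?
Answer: -448996/322973 ≈ -1.3902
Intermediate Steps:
x = -480 (x = -48*10 = -480)
g(Y, s) = -284 - 480*s (g(Y, s) = -480*s - 284 = -284 - 480*s)
g(-11*(-13) + 8, -936)/(-322973) = (-284 - 480*(-936))/(-322973) = (-284 + 449280)*(-1/322973) = 448996*(-1/322973) = -448996/322973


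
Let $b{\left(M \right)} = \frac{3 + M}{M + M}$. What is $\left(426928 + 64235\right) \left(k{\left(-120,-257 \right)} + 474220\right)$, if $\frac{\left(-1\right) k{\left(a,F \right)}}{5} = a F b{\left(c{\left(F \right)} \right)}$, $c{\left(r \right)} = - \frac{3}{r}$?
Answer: $-9537196845540$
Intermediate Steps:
$b{\left(M \right)} = \frac{3 + M}{2 M}$
$k{\left(a,F \right)} = \frac{5 a F^{2} \left(3 - \frac{3}{F}\right)}{6}$ ($k{\left(a,F \right)} = - 5 a F \frac{3 - \frac{3}{F}}{2 \left(- \frac{3}{F}\right)} = - 5 F a \frac{- \frac{F}{3} \left(3 - \frac{3}{F}\right)}{2} = - 5 F a \left(- \frac{F \left(3 - \frac{3}{F}\right)}{6}\right) = - 5 \left(- \frac{a F^{2} \left(3 - \frac{3}{F}\right)}{6}\right) = \frac{5 a F^{2} \left(3 - \frac{3}{F}\right)}{6}$)
$\left(426928 + 64235\right) \left(k{\left(-120,-257 \right)} + 474220\right) = \left(426928 + 64235\right) \left(\frac{5}{2} \left(-257\right) \left(-120\right) \left(-1 - 257\right) + 474220\right) = 491163 \left(\frac{5}{2} \left(-257\right) \left(-120\right) \left(-258\right) + 474220\right) = 491163 \left(-19891800 + 474220\right) = 491163 \left(-19417580\right) = -9537196845540$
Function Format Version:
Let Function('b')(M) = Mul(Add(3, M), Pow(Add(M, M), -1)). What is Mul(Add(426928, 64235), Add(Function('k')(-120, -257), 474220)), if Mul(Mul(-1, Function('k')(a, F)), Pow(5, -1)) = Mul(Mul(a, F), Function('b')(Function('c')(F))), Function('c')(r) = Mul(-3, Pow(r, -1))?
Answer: -9537196845540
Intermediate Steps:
Function('b')(M) = Mul(Rational(1, 2), Pow(M, -1), Add(3, M)) (Function('b')(M) = Mul(Add(3, M), Pow(Mul(2, M), -1)) = Mul(Add(3, M), Mul(Rational(1, 2), Pow(M, -1))) = Mul(Rational(1, 2), Pow(M, -1), Add(3, M)))
Function('k')(a, F) = Mul(Rational(5, 6), a, Pow(F, 2), Add(3, Mul(-3, Pow(F, -1)))) (Function('k')(a, F) = Mul(-5, Mul(Mul(a, F), Mul(Rational(1, 2), Pow(Mul(-3, Pow(F, -1)), -1), Add(3, Mul(-3, Pow(F, -1)))))) = Mul(-5, Mul(Mul(F, a), Mul(Rational(1, 2), Mul(Rational(-1, 3), F), Add(3, Mul(-3, Pow(F, -1)))))) = Mul(-5, Mul(Mul(F, a), Mul(Rational(-1, 6), F, Add(3, Mul(-3, Pow(F, -1)))))) = Mul(-5, Mul(Rational(-1, 6), a, Pow(F, 2), Add(3, Mul(-3, Pow(F, -1))))) = Mul(Rational(5, 6), a, Pow(F, 2), Add(3, Mul(-3, Pow(F, -1)))))
Mul(Add(426928, 64235), Add(Function('k')(-120, -257), 474220)) = Mul(Add(426928, 64235), Add(Mul(Rational(5, 2), -257, -120, Add(-1, -257)), 474220)) = Mul(491163, Add(Mul(Rational(5, 2), -257, -120, -258), 474220)) = Mul(491163, Add(-19891800, 474220)) = Mul(491163, -19417580) = -9537196845540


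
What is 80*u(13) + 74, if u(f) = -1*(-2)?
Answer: 234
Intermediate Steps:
u(f) = 2
80*u(13) + 74 = 80*2 + 74 = 160 + 74 = 234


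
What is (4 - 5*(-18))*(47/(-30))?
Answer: -2209/15 ≈ -147.27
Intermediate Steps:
(4 - 5*(-18))*(47/(-30)) = (4 + 90)*(47*(-1/30)) = 94*(-47/30) = -2209/15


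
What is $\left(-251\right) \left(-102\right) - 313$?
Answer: $25289$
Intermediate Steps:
$\left(-251\right) \left(-102\right) - 313 = 25602 - 313 = 25289$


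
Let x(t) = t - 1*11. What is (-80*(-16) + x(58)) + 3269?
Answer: 4596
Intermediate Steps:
x(t) = -11 + t (x(t) = t - 11 = -11 + t)
(-80*(-16) + x(58)) + 3269 = (-80*(-16) + (-11 + 58)) + 3269 = (1280 + 47) + 3269 = 1327 + 3269 = 4596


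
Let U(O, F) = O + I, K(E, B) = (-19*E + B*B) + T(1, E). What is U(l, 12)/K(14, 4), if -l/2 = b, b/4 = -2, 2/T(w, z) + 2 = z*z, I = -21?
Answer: 485/24249 ≈ 0.020001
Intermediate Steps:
T(w, z) = 2/(-2 + z²) (T(w, z) = 2/(-2 + z*z) = 2/(-2 + z²))
b = -8 (b = 4*(-2) = -8)
K(E, B) = B² - 19*E + 2/(-2 + E²) (K(E, B) = (-19*E + B*B) + 2/(-2 + E²) = (-19*E + B²) + 2/(-2 + E²) = (B² - 19*E) + 2/(-2 + E²) = B² - 19*E + 2/(-2 + E²))
l = 16 (l = -2*(-8) = 16)
U(O, F) = -21 + O (U(O, F) = O - 21 = -21 + O)
U(l, 12)/K(14, 4) = (-21 + 16)/(((2 + (-2 + 14²)*(4² - 19*14))/(-2 + 14²))) = -5*(-2 + 196)/(2 + (-2 + 196)*(16 - 266)) = -5*194/(2 + 194*(-250)) = -5*194/(2 - 48500) = -5/((1/194)*(-48498)) = -5/(-24249/97) = -5*(-97/24249) = 485/24249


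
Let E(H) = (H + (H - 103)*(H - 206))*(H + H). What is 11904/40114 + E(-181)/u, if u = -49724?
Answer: 12854573293/16085714 ≈ 799.13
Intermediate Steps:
E(H) = 2*H*(H + (-206 + H)*(-103 + H)) (E(H) = (H + (-103 + H)*(-206 + H))*(2*H) = (H + (-206 + H)*(-103 + H))*(2*H) = 2*H*(H + (-206 + H)*(-103 + H)))
11904/40114 + E(-181)/u = 11904/40114 + (2*(-181)*(21218 + (-181)² - 308*(-181)))/(-49724) = 11904*(1/40114) + (2*(-181)*(21218 + 32761 + 55748))*(-1/49724) = 192/647 + (2*(-181)*109727)*(-1/49724) = 192/647 - 39721174*(-1/49724) = 192/647 + 19860587/24862 = 12854573293/16085714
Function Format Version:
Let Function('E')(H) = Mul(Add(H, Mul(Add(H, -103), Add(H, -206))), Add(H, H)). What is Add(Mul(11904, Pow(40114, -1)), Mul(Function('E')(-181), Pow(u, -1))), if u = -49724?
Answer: Rational(12854573293, 16085714) ≈ 799.13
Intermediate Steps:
Function('E')(H) = Mul(2, H, Add(H, Mul(Add(-206, H), Add(-103, H)))) (Function('E')(H) = Mul(Add(H, Mul(Add(-103, H), Add(-206, H))), Mul(2, H)) = Mul(Add(H, Mul(Add(-206, H), Add(-103, H))), Mul(2, H)) = Mul(2, H, Add(H, Mul(Add(-206, H), Add(-103, H)))))
Add(Mul(11904, Pow(40114, -1)), Mul(Function('E')(-181), Pow(u, -1))) = Add(Mul(11904, Pow(40114, -1)), Mul(Mul(2, -181, Add(21218, Pow(-181, 2), Mul(-308, -181))), Pow(-49724, -1))) = Add(Mul(11904, Rational(1, 40114)), Mul(Mul(2, -181, Add(21218, 32761, 55748)), Rational(-1, 49724))) = Add(Rational(192, 647), Mul(Mul(2, -181, 109727), Rational(-1, 49724))) = Add(Rational(192, 647), Mul(-39721174, Rational(-1, 49724))) = Add(Rational(192, 647), Rational(19860587, 24862)) = Rational(12854573293, 16085714)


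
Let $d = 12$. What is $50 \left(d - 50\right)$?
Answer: $-1900$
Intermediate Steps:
$50 \left(d - 50\right) = 50 \left(12 - 50\right) = 50 \left(-38\right) = -1900$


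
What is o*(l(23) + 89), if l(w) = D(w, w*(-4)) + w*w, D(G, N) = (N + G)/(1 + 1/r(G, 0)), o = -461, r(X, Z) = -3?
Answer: -474369/2 ≈ -2.3718e+5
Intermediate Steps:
D(G, N) = 3*G/2 + 3*N/2 (D(G, N) = (N + G)/(1 + 1/(-3)) = (G + N)/(1 - ⅓) = (G + N)/(⅔) = (G + N)*(3/2) = 3*G/2 + 3*N/2)
l(w) = w² - 9*w/2 (l(w) = (3*w/2 + 3*(w*(-4))/2) + w*w = (3*w/2 + 3*(-4*w)/2) + w² = (3*w/2 - 6*w) + w² = -9*w/2 + w² = w² - 9*w/2)
o*(l(23) + 89) = -461*((½)*23*(-9 + 2*23) + 89) = -461*((½)*23*(-9 + 46) + 89) = -461*((½)*23*37 + 89) = -461*(851/2 + 89) = -461*1029/2 = -474369/2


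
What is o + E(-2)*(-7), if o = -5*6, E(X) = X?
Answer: -16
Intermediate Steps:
o = -30
o + E(-2)*(-7) = -30 - 2*(-7) = -30 + 14 = -16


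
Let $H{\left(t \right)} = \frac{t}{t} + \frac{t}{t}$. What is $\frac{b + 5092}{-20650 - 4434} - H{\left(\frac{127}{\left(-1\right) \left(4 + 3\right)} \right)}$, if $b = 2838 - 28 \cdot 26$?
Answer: $- \frac{28685}{12542} \approx -2.2871$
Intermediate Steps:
$b = 2110$ ($b = 2838 - 728 = 2110$)
$H{\left(t \right)} = 2$ ($H{\left(t \right)} = 1 + 1 = 2$)
$\frac{b + 5092}{-20650 - 4434} - H{\left(\frac{127}{\left(-1\right) \left(4 + 3\right)} \right)} = \frac{2110 + 5092}{-20650 - 4434} - 2 = \frac{7202}{-25084} - 2 = 7202 \left(- \frac{1}{25084}\right) - 2 = - \frac{3601}{12542} - 2 = - \frac{28685}{12542}$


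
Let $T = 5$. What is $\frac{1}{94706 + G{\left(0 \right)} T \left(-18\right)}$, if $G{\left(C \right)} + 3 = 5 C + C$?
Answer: $\frac{1}{94976} \approx 1.0529 \cdot 10^{-5}$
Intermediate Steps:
$G{\left(C \right)} = -3 + 6 C$ ($G{\left(C \right)} = -3 + \left(5 C + C\right) = -3 + 6 C$)
$\frac{1}{94706 + G{\left(0 \right)} T \left(-18\right)} = \frac{1}{94706 + \left(-3 + 6 \cdot 0\right) 5 \left(-18\right)} = \frac{1}{94706 + \left(-3 + 0\right) 5 \left(-18\right)} = \frac{1}{94706 + \left(-3\right) 5 \left(-18\right)} = \frac{1}{94706 - -270} = \frac{1}{94706 + 270} = \frac{1}{94976}$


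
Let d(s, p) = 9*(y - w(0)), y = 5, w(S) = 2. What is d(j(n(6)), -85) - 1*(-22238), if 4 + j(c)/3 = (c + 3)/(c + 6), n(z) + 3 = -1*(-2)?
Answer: 22265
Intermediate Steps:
n(z) = -1 (n(z) = -3 - 1*(-2) = -3 + 2 = -1)
j(c) = -12 + 3*(3 + c)/(6 + c) (j(c) = -12 + 3*((c + 3)/(c + 6)) = -12 + 3*((3 + c)/(6 + c)) = -12 + 3*(3 + c)/(6 + c))
d(s, p) = 27 (d(s, p) = 9*(5 - 1*2) = 9*(5 - 2) = 9*3 = 27)
d(j(n(6)), -85) - 1*(-22238) = 27 - 1*(-22238) = 27 + 22238 = 22265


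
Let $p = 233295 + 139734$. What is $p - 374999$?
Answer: $-1970$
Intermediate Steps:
$p = 373029$
$p - 374999 = 373029 - 374999 = -1970$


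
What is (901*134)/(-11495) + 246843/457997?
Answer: -52458349513/5264675515 ≈ -9.9642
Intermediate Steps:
(901*134)/(-11495) + 246843/457997 = 120734*(-1/11495) + 246843*(1/457997) = -120734/11495 + 246843/457997 = -52458349513/5264675515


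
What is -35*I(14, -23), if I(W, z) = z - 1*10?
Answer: 1155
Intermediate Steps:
I(W, z) = -10 + z (I(W, z) = z - 10 = -10 + z)
-35*I(14, -23) = -35*(-10 - 23) = -35*(-33) = -1*(-1155) = 1155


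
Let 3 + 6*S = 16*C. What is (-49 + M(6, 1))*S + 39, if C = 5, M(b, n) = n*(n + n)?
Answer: -3385/6 ≈ -564.17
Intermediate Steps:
M(b, n) = 2*n² (M(b, n) = n*(2*n) = 2*n²)
S = 77/6 (S = -½ + (16*5)/6 = -½ + (⅙)*80 = -½ + 40/3 = 77/6 ≈ 12.833)
(-49 + M(6, 1))*S + 39 = (-49 + 2*1²)*(77/6) + 39 = (-49 + 2*1)*(77/6) + 39 = (-49 + 2)*(77/6) + 39 = -47*77/6 + 39 = -3619/6 + 39 = -3385/6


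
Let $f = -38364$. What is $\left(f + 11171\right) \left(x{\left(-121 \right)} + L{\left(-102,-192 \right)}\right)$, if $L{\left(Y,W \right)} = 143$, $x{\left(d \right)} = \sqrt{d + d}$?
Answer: $-3888599 - 299123 i \sqrt{2} \approx -3.8886 \cdot 10^{6} - 4.2302 \cdot 10^{5} i$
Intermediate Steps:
$x{\left(d \right)} = \sqrt{2} \sqrt{d}$ ($x{\left(d \right)} = \sqrt{2 d} = \sqrt{2} \sqrt{d}$)
$\left(f + 11171\right) \left(x{\left(-121 \right)} + L{\left(-102,-192 \right)}\right) = \left(-38364 + 11171\right) \left(\sqrt{2} \sqrt{-121} + 143\right) = - 27193 \left(\sqrt{2} \cdot 11 i + 143\right) = - 27193 \left(11 i \sqrt{2} + 143\right) = - 27193 \left(143 + 11 i \sqrt{2}\right) = -3888599 - 299123 i \sqrt{2}$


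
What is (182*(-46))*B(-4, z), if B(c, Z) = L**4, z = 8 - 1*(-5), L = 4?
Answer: -2143232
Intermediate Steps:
z = 13 (z = 8 + 5 = 13)
B(c, Z) = 256 (B(c, Z) = 4**4 = 256)
(182*(-46))*B(-4, z) = (182*(-46))*256 = -8372*256 = -2143232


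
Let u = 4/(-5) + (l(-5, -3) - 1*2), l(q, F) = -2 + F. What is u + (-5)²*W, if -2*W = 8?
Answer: -539/5 ≈ -107.80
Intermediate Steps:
W = -4 (W = -½*8 = -4)
u = -39/5 (u = 4/(-5) + ((-2 - 3) - 1*2) = -⅕*4 + (-5 - 2) = -⅘ - 7 = -39/5 ≈ -7.8000)
u + (-5)²*W = -39/5 + (-5)²*(-4) = -39/5 + 25*(-4) = -39/5 - 100 = -539/5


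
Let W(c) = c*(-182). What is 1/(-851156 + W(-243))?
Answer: -1/806930 ≈ -1.2393e-6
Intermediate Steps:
W(c) = -182*c
1/(-851156 + W(-243)) = 1/(-851156 - 182*(-243)) = 1/(-851156 + 44226) = 1/(-806930) = -1/806930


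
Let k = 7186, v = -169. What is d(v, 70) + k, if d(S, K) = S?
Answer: 7017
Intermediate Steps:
d(v, 70) + k = -169 + 7186 = 7017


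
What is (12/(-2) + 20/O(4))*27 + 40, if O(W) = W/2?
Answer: 148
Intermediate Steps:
O(W) = W/2 (O(W) = W*(½) = W/2)
(12/(-2) + 20/O(4))*27 + 40 = (12/(-2) + 20/(((½)*4)))*27 + 40 = (12*(-½) + 20/2)*27 + 40 = (-6 + 20*(½))*27 + 40 = (-6 + 10)*27 + 40 = 4*27 + 40 = 108 + 40 = 148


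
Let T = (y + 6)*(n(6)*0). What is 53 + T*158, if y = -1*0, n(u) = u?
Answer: 53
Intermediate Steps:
y = 0
T = 0 (T = (0 + 6)*(6*0) = 6*0 = 0)
53 + T*158 = 53 + 0*158 = 53 + 0 = 53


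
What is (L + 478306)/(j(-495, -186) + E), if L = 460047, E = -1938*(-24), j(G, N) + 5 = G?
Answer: 938353/46012 ≈ 20.394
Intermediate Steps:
j(G, N) = -5 + G
E = 46512
(L + 478306)/(j(-495, -186) + E) = (460047 + 478306)/((-5 - 495) + 46512) = 938353/(-500 + 46512) = 938353/46012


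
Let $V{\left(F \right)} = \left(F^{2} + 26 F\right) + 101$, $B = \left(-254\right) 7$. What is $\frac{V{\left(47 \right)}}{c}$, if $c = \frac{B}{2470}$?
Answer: $- \frac{4362020}{889} \approx -4906.7$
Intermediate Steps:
$B = -1778$
$V{\left(F \right)} = 101 + F^{2} + 26 F$
$c = - \frac{889}{1235}$ ($c = - \frac{1778}{2470} = \left(-1778\right) \frac{1}{2470} = - \frac{889}{1235} \approx -0.71984$)
$\frac{V{\left(47 \right)}}{c} = \frac{101 + 47^{2} + 26 \cdot 47}{- \frac{889}{1235}} = \left(101 + 2209 + 1222\right) \left(- \frac{1235}{889}\right) = 3532 \left(- \frac{1235}{889}\right) = - \frac{4362020}{889}$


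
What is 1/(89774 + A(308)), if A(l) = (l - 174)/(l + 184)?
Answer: 246/22084471 ≈ 1.1139e-5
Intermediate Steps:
A(l) = (-174 + l)/(184 + l)
1/(89774 + A(308)) = 1/(89774 + (-174 + 308)/(184 + 308)) = 1/(89774 + 134/492) = 1/(89774 + (1/492)*134) = 1/(89774 + 67/246) = 1/(22084471/246) = 246/22084471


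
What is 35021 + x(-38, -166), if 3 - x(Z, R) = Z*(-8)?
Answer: 34720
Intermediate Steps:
x(Z, R) = 3 + 8*Z (x(Z, R) = 3 - Z*(-8) = 3 - (-8)*Z = 3 + 8*Z)
35021 + x(-38, -166) = 35021 + (3 + 8*(-38)) = 35021 + (3 - 304) = 35021 - 301 = 34720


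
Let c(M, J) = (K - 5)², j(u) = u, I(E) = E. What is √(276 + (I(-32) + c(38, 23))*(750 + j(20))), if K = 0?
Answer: I*√5114 ≈ 71.512*I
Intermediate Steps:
c(M, J) = 25 (c(M, J) = (0 - 5)² = (-5)² = 25)
√(276 + (I(-32) + c(38, 23))*(750 + j(20))) = √(276 + (-32 + 25)*(750 + 20)) = √(276 - 7*770) = √(276 - 5390) = √(-5114) = I*√5114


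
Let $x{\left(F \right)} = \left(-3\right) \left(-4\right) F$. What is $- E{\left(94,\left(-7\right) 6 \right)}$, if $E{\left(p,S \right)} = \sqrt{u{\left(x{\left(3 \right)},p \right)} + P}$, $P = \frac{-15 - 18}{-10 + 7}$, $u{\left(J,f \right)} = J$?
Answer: $- \sqrt{47} \approx -6.8557$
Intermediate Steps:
$x{\left(F \right)} = 12 F$
$P = 11$ ($P = - \frac{33}{-3} = \left(-33\right) \left(- \frac{1}{3}\right) = 11$)
$E{\left(p,S \right)} = \sqrt{47}$ ($E{\left(p,S \right)} = \sqrt{12 \cdot 3 + 11} = \sqrt{36 + 11} = \sqrt{47}$)
$- E{\left(94,\left(-7\right) 6 \right)} = - \sqrt{47}$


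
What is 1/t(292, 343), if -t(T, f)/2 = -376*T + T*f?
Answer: 1/19272 ≈ 5.1889e-5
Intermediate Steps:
t(T, f) = 752*T - 2*T*f (t(T, f) = -2*(-376*T + T*f) = 752*T - 2*T*f)
1/t(292, 343) = 1/(2*292*(376 - 1*343)) = 1/(2*292*(376 - 343)) = 1/(2*292*33) = 1/19272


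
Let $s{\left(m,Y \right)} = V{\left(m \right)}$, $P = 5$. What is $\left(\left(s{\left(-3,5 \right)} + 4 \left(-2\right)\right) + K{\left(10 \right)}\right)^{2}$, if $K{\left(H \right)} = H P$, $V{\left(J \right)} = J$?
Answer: $1521$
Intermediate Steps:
$K{\left(H \right)} = 5 H$ ($K{\left(H \right)} = H 5 = 5 H$)
$s{\left(m,Y \right)} = m$
$\left(\left(s{\left(-3,5 \right)} + 4 \left(-2\right)\right) + K{\left(10 \right)}\right)^{2} = \left(\left(-3 + 4 \left(-2\right)\right) + 5 \cdot 10\right)^{2} = \left(\left(-3 - 8\right) + 50\right)^{2} = \left(-11 + 50\right)^{2} = 39^{2} = 1521$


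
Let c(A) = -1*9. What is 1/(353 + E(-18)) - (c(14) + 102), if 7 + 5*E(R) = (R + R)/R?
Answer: -32735/352 ≈ -92.997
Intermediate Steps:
c(A) = -9
E(R) = -1 (E(R) = -7/5 + ((R + R)/R)/5 = -7/5 + ((2*R)/R)/5 = -7/5 + (⅕)*2 = -7/5 + ⅖ = -1)
1/(353 + E(-18)) - (c(14) + 102) = 1/(353 - 1) - (-9 + 102) = 1/352 - 1*93 = 1/352 - 93 = -32735/352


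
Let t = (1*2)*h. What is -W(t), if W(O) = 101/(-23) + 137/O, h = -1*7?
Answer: 4565/322 ≈ 14.177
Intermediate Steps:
h = -7
t = -14 (t = (1*2)*(-7) = 2*(-7) = -14)
W(O) = -101/23 + 137/O (W(O) = 101*(-1/23) + 137/O = -101/23 + 137/O)
-W(t) = -(-101/23 + 137/(-14)) = -(-101/23 + 137*(-1/14)) = -(-101/23 - 137/14) = -1*(-4565/322) = 4565/322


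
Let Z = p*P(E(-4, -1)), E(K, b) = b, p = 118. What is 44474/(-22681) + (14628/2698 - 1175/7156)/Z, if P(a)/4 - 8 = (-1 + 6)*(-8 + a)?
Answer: -202673582857449/103344288307808 ≈ -1.9611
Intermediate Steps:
P(a) = -128 + 20*a (P(a) = 32 + 4*((-1 + 6)*(-8 + a)) = 32 + 4*(5*(-8 + a)) = 32 + 4*(-40 + 5*a) = 32 + (-160 + 20*a) = -128 + 20*a)
Z = -17464 (Z = 118*(-128 + 20*(-1)) = 118*(-128 - 20) = 118*(-148) = -17464)
44474/(-22681) + (14628/2698 - 1175/7156)/Z = 44474/(-22681) + (14628/2698 - 1175/7156)/(-17464) = 44474*(-1/22681) + (14628*(1/2698) - 1175*1/7156)*(-1/17464) = -1202/613 + (7314/1349 - 1175/7156)*(-1/17464) = -1202/613 + (50753909/9653444)*(-1/17464) = -1202/613 - 50753909/168587746016 = -202673582857449/103344288307808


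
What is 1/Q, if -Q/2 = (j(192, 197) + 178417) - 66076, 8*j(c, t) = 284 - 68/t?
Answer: -197/44276324 ≈ -4.4493e-6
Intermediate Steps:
j(c, t) = 71/2 - 17/(2*t) (j(c, t) = (284 - 68/t)/8 = 71/2 - 17/(2*t))
Q = -44276324/197 (Q = -2*(((½)*(-17 + 71*197)/197 + 178417) - 66076) = -2*(((½)*(1/197)*(-17 + 13987) + 178417) - 66076) = -2*(((½)*(1/197)*13970 + 178417) - 66076) = -2*((6985/197 + 178417) - 66076) = -2*(35155134/197 - 66076) = -2*22138162/197 = -44276324/197 ≈ -2.2475e+5)
1/Q = 1/(-44276324/197) = -197/44276324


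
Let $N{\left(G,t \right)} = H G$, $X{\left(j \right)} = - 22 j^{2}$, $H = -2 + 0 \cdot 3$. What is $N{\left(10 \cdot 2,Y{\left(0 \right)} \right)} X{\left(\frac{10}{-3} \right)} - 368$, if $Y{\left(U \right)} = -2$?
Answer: $\frac{84688}{9} \approx 9409.8$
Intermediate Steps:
$H = -2$ ($H = -2 + 0 = -2$)
$N{\left(G,t \right)} = - 2 G$
$N{\left(10 \cdot 2,Y{\left(0 \right)} \right)} X{\left(\frac{10}{-3} \right)} - 368 = - 2 \cdot 10 \cdot 2 \left(- 22 \left(\frac{10}{-3}\right)^{2}\right) - 368 = \left(-2\right) 20 \left(- 22 \left(10 \left(- \frac{1}{3}\right)\right)^{2}\right) - 368 = - 40 \left(- 22 \left(- \frac{10}{3}\right)^{2}\right) - 368 = - 40 \left(\left(-22\right) \frac{100}{9}\right) - 368 = \left(-40\right) \left(- \frac{2200}{9}\right) - 368 = \frac{88000}{9} - 368 = \frac{84688}{9}$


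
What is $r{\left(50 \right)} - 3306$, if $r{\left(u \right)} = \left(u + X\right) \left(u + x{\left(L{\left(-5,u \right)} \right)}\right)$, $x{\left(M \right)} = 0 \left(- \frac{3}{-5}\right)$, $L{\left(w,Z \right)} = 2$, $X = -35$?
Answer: $-2556$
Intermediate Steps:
$x{\left(M \right)} = 0$ ($x{\left(M \right)} = 0 \left(\left(-3\right) \left(- \frac{1}{5}\right)\right) = 0 \cdot \frac{3}{5} = 0$)
$r{\left(u \right)} = u \left(-35 + u\right)$ ($r{\left(u \right)} = \left(u - 35\right) \left(u + 0\right) = \left(-35 + u\right) u = u \left(-35 + u\right)$)
$r{\left(50 \right)} - 3306 = 50 \left(-35 + 50\right) - 3306 = 50 \cdot 15 - 3306 = 750 - 3306 = -2556$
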